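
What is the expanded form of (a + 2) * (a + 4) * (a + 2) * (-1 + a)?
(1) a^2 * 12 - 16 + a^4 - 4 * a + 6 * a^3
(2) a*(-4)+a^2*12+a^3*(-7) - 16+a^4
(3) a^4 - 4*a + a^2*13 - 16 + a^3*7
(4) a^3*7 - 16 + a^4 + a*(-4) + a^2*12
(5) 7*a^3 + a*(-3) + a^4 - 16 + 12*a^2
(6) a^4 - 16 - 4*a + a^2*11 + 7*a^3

Expanding (a + 2) * (a + 4) * (a + 2) * (-1 + a):
= a^3*7 - 16 + a^4 + a*(-4) + a^2*12
4) a^3*7 - 16 + a^4 + a*(-4) + a^2*12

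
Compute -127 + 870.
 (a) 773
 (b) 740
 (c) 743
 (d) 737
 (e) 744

-127 + 870 = 743
c) 743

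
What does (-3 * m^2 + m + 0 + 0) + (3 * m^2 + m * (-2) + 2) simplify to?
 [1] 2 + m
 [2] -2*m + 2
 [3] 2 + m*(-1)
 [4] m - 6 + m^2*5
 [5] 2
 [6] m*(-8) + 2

Adding the polynomials and combining like terms:
(-3*m^2 + m + 0 + 0) + (3*m^2 + m*(-2) + 2)
= 2 + m*(-1)
3) 2 + m*(-1)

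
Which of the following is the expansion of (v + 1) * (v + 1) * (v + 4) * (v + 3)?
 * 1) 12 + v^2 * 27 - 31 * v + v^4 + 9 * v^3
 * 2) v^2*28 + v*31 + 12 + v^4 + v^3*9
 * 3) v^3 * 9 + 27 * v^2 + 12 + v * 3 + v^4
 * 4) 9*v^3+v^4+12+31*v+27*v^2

Expanding (v + 1) * (v + 1) * (v + 4) * (v + 3):
= 9*v^3+v^4+12+31*v+27*v^2
4) 9*v^3+v^4+12+31*v+27*v^2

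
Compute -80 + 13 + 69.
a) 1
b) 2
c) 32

First: -80 + 13 = -67
Then: -67 + 69 = 2
b) 2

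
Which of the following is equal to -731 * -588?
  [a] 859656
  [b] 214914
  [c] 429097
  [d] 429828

-731 * -588 = 429828
d) 429828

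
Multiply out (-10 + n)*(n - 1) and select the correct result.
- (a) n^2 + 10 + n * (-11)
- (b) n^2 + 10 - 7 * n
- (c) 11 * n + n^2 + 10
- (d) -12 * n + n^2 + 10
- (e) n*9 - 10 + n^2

Expanding (-10 + n)*(n - 1):
= n^2 + 10 + n * (-11)
a) n^2 + 10 + n * (-11)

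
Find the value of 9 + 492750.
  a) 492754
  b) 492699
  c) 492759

9 + 492750 = 492759
c) 492759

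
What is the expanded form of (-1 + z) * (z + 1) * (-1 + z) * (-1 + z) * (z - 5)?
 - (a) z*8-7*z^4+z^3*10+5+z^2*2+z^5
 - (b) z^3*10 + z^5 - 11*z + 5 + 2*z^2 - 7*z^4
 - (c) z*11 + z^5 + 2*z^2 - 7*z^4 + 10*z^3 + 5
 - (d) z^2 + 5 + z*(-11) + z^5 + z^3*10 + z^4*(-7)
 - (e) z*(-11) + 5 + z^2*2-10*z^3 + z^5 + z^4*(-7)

Expanding (-1 + z) * (z + 1) * (-1 + z) * (-1 + z) * (z - 5):
= z^3*10 + z^5 - 11*z + 5 + 2*z^2 - 7*z^4
b) z^3*10 + z^5 - 11*z + 5 + 2*z^2 - 7*z^4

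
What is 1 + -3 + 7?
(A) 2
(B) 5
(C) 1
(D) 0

First: 1 + -3 = -2
Then: -2 + 7 = 5
B) 5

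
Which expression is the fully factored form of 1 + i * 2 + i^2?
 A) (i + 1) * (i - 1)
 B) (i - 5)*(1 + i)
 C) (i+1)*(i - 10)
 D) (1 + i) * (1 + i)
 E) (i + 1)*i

We need to factor 1 + i * 2 + i^2.
The factored form is (1 + i) * (1 + i).
D) (1 + i) * (1 + i)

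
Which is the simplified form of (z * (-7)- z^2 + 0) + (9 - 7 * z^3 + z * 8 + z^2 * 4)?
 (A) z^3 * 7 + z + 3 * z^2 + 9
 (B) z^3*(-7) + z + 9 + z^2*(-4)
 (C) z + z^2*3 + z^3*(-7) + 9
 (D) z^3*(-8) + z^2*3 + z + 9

Adding the polynomials and combining like terms:
(z*(-7) - z^2 + 0) + (9 - 7*z^3 + z*8 + z^2*4)
= z + z^2*3 + z^3*(-7) + 9
C) z + z^2*3 + z^3*(-7) + 9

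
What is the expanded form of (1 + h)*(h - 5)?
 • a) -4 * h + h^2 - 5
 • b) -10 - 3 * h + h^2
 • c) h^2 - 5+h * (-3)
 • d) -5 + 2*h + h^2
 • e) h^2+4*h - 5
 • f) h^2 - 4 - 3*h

Expanding (1 + h)*(h - 5):
= -4 * h + h^2 - 5
a) -4 * h + h^2 - 5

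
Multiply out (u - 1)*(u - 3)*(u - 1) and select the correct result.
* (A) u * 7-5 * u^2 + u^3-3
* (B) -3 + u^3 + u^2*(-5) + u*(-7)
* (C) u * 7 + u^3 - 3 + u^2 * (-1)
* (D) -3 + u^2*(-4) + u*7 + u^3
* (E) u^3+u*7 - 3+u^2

Expanding (u - 1)*(u - 3)*(u - 1):
= u * 7-5 * u^2 + u^3-3
A) u * 7-5 * u^2 + u^3-3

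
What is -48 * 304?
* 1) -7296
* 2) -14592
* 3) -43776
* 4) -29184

-48 * 304 = -14592
2) -14592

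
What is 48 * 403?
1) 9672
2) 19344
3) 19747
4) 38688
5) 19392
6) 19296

48 * 403 = 19344
2) 19344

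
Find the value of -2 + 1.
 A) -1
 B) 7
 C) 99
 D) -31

-2 + 1 = -1
A) -1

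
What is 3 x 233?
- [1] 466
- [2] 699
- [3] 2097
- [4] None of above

3 * 233 = 699
2) 699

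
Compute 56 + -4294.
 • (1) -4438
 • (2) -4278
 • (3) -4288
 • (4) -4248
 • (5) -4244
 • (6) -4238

56 + -4294 = -4238
6) -4238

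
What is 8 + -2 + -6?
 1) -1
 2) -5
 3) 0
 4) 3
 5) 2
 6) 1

First: 8 + -2 = 6
Then: 6 + -6 = 0
3) 0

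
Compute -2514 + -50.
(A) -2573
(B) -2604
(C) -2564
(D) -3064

-2514 + -50 = -2564
C) -2564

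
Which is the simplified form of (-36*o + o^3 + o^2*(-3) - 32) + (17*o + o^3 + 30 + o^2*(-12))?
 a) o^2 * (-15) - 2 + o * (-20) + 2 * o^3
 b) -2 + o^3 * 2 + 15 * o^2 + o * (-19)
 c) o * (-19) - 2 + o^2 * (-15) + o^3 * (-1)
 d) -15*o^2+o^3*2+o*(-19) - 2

Adding the polynomials and combining like terms:
(-36*o + o^3 + o^2*(-3) - 32) + (17*o + o^3 + 30 + o^2*(-12))
= -15*o^2+o^3*2+o*(-19) - 2
d) -15*o^2+o^3*2+o*(-19) - 2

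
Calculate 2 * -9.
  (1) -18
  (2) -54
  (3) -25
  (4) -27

2 * -9 = -18
1) -18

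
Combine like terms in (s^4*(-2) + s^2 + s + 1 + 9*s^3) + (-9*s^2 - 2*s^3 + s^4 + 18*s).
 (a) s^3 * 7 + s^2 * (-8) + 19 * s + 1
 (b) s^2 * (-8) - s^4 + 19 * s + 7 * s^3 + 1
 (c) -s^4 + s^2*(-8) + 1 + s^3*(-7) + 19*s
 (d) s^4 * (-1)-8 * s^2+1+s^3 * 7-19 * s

Adding the polynomials and combining like terms:
(s^4*(-2) + s^2 + s + 1 + 9*s^3) + (-9*s^2 - 2*s^3 + s^4 + 18*s)
= s^2 * (-8) - s^4 + 19 * s + 7 * s^3 + 1
b) s^2 * (-8) - s^4 + 19 * s + 7 * s^3 + 1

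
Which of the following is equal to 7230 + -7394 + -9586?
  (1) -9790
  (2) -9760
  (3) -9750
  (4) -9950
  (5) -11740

First: 7230 + -7394 = -164
Then: -164 + -9586 = -9750
3) -9750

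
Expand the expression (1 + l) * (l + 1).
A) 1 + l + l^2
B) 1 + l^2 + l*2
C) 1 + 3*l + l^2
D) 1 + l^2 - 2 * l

Expanding (1 + l) * (l + 1):
= 1 + l^2 + l*2
B) 1 + l^2 + l*2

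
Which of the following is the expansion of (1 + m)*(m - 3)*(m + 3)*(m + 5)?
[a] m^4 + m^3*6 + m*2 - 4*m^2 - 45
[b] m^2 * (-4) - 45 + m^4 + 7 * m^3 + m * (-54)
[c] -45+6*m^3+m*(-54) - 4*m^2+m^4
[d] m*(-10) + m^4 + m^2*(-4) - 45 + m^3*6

Expanding (1 + m)*(m - 3)*(m + 3)*(m + 5):
= -45+6*m^3+m*(-54) - 4*m^2+m^4
c) -45+6*m^3+m*(-54) - 4*m^2+m^4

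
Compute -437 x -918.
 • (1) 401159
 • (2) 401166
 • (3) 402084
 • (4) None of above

-437 * -918 = 401166
2) 401166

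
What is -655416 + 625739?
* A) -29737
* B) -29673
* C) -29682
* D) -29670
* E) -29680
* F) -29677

-655416 + 625739 = -29677
F) -29677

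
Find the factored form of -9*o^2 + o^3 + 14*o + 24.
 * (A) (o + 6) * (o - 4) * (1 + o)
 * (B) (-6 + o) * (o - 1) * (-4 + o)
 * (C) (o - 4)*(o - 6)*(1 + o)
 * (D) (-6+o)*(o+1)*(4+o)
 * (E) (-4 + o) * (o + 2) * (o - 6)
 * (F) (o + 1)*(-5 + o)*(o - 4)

We need to factor -9*o^2 + o^3 + 14*o + 24.
The factored form is (o - 4)*(o - 6)*(1 + o).
C) (o - 4)*(o - 6)*(1 + o)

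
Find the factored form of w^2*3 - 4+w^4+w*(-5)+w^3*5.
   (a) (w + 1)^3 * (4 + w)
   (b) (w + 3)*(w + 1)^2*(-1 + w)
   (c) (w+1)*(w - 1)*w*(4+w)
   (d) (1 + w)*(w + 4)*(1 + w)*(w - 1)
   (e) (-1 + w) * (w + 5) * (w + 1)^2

We need to factor w^2*3 - 4+w^4+w*(-5)+w^3*5.
The factored form is (1 + w)*(w + 4)*(1 + w)*(w - 1).
d) (1 + w)*(w + 4)*(1 + w)*(w - 1)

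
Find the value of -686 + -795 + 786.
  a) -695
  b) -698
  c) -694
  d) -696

First: -686 + -795 = -1481
Then: -1481 + 786 = -695
a) -695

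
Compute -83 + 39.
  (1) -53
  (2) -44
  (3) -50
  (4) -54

-83 + 39 = -44
2) -44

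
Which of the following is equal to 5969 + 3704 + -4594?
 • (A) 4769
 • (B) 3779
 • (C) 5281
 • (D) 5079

First: 5969 + 3704 = 9673
Then: 9673 + -4594 = 5079
D) 5079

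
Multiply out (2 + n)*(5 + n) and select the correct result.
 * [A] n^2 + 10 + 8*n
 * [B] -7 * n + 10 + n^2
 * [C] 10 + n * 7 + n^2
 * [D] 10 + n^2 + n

Expanding (2 + n)*(5 + n):
= 10 + n * 7 + n^2
C) 10 + n * 7 + n^2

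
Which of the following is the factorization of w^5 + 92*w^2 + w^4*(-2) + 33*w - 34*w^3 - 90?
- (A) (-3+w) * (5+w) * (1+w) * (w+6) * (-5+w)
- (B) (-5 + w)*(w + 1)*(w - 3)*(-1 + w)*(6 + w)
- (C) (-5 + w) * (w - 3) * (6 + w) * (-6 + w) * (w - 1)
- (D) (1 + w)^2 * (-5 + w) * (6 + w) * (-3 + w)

We need to factor w^5 + 92*w^2 + w^4*(-2) + 33*w - 34*w^3 - 90.
The factored form is (-5 + w)*(w + 1)*(w - 3)*(-1 + w)*(6 + w).
B) (-5 + w)*(w + 1)*(w - 3)*(-1 + w)*(6 + w)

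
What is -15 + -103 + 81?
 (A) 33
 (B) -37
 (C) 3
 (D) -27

First: -15 + -103 = -118
Then: -118 + 81 = -37
B) -37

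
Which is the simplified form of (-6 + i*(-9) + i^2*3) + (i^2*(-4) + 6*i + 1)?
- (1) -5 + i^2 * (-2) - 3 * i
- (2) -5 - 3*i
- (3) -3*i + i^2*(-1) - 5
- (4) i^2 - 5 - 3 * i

Adding the polynomials and combining like terms:
(-6 + i*(-9) + i^2*3) + (i^2*(-4) + 6*i + 1)
= -3*i + i^2*(-1) - 5
3) -3*i + i^2*(-1) - 5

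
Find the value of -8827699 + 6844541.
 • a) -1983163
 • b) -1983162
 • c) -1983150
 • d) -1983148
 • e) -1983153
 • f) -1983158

-8827699 + 6844541 = -1983158
f) -1983158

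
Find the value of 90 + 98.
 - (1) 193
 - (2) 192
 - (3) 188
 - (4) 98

90 + 98 = 188
3) 188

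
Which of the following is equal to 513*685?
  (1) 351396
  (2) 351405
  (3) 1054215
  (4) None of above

513 * 685 = 351405
2) 351405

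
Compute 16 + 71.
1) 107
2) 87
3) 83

16 + 71 = 87
2) 87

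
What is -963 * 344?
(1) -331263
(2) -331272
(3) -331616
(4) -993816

-963 * 344 = -331272
2) -331272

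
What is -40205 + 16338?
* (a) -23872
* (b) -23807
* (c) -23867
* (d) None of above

-40205 + 16338 = -23867
c) -23867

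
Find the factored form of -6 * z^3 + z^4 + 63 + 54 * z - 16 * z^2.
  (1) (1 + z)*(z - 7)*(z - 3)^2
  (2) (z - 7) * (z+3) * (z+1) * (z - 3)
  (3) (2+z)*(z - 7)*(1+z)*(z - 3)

We need to factor -6 * z^3 + z^4 + 63 + 54 * z - 16 * z^2.
The factored form is (z - 7) * (z+3) * (z+1) * (z - 3).
2) (z - 7) * (z+3) * (z+1) * (z - 3)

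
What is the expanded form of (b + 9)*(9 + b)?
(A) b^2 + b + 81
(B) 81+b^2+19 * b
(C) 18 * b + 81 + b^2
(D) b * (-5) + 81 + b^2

Expanding (b + 9)*(9 + b):
= 18 * b + 81 + b^2
C) 18 * b + 81 + b^2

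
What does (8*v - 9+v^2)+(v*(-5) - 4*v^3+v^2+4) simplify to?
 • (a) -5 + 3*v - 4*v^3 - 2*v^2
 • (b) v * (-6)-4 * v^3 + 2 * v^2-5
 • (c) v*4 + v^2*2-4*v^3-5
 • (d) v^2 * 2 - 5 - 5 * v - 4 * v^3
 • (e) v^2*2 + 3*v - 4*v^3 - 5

Adding the polynomials and combining like terms:
(8*v - 9 + v^2) + (v*(-5) - 4*v^3 + v^2 + 4)
= v^2*2 + 3*v - 4*v^3 - 5
e) v^2*2 + 3*v - 4*v^3 - 5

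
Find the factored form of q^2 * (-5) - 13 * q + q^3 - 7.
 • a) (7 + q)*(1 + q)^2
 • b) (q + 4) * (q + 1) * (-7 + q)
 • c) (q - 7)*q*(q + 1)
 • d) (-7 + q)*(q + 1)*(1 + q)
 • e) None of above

We need to factor q^2 * (-5) - 13 * q + q^3 - 7.
The factored form is (-7 + q)*(q + 1)*(1 + q).
d) (-7 + q)*(q + 1)*(1 + q)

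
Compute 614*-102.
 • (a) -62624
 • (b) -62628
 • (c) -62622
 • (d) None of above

614 * -102 = -62628
b) -62628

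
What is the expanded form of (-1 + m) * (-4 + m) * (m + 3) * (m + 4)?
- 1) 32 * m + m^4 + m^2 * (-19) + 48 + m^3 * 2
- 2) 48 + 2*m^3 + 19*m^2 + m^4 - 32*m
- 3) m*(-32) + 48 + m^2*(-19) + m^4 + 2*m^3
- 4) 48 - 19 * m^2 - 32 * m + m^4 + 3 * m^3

Expanding (-1 + m) * (-4 + m) * (m + 3) * (m + 4):
= m*(-32) + 48 + m^2*(-19) + m^4 + 2*m^3
3) m*(-32) + 48 + m^2*(-19) + m^4 + 2*m^3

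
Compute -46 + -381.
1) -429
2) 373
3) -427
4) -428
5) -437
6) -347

-46 + -381 = -427
3) -427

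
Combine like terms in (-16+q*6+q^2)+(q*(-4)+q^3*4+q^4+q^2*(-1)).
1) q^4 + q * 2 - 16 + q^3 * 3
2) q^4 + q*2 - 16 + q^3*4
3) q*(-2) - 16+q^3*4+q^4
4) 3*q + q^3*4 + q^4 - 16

Adding the polynomials and combining like terms:
(-16 + q*6 + q^2) + (q*(-4) + q^3*4 + q^4 + q^2*(-1))
= q^4 + q*2 - 16 + q^3*4
2) q^4 + q*2 - 16 + q^3*4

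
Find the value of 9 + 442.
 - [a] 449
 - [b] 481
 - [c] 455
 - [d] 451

9 + 442 = 451
d) 451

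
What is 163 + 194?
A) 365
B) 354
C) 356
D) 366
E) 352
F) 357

163 + 194 = 357
F) 357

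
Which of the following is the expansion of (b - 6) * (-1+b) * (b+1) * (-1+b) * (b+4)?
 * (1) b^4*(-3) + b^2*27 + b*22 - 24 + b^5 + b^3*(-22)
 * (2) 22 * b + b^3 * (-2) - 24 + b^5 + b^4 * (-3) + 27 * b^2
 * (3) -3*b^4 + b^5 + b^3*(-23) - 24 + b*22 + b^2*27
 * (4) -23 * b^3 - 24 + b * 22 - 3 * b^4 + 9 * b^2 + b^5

Expanding (b - 6) * (-1+b) * (b+1) * (-1+b) * (b+4):
= -3*b^4 + b^5 + b^3*(-23) - 24 + b*22 + b^2*27
3) -3*b^4 + b^5 + b^3*(-23) - 24 + b*22 + b^2*27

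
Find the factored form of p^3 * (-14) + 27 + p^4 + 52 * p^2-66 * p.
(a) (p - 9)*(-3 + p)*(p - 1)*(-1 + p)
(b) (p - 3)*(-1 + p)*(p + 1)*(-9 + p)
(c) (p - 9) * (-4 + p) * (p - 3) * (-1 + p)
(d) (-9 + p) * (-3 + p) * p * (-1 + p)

We need to factor p^3 * (-14) + 27 + p^4 + 52 * p^2-66 * p.
The factored form is (p - 9)*(-3 + p)*(p - 1)*(-1 + p).
a) (p - 9)*(-3 + p)*(p - 1)*(-1 + p)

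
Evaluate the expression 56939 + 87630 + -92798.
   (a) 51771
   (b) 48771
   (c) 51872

First: 56939 + 87630 = 144569
Then: 144569 + -92798 = 51771
a) 51771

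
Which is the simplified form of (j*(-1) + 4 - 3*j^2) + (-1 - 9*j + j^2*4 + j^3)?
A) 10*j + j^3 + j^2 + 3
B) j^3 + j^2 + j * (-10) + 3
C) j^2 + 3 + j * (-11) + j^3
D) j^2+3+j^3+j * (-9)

Adding the polynomials and combining like terms:
(j*(-1) + 4 - 3*j^2) + (-1 - 9*j + j^2*4 + j^3)
= j^3 + j^2 + j * (-10) + 3
B) j^3 + j^2 + j * (-10) + 3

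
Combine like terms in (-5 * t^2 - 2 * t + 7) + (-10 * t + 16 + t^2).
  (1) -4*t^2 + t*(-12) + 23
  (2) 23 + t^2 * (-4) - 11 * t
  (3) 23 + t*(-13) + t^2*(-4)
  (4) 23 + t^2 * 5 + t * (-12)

Adding the polynomials and combining like terms:
(-5*t^2 - 2*t + 7) + (-10*t + 16 + t^2)
= -4*t^2 + t*(-12) + 23
1) -4*t^2 + t*(-12) + 23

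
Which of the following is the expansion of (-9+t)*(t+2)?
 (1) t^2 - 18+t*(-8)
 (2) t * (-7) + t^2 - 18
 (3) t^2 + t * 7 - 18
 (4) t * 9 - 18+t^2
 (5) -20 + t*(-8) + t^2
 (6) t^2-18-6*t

Expanding (-9+t)*(t+2):
= t * (-7) + t^2 - 18
2) t * (-7) + t^2 - 18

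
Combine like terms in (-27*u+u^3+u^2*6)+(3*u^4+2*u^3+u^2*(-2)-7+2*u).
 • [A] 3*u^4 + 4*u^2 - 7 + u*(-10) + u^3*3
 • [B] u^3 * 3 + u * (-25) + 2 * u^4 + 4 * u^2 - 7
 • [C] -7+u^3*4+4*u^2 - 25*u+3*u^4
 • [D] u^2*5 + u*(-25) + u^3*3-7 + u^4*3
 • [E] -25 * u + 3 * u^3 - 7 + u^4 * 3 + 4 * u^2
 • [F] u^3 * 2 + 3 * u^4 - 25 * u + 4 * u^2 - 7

Adding the polynomials and combining like terms:
(-27*u + u^3 + u^2*6) + (3*u^4 + 2*u^3 + u^2*(-2) - 7 + 2*u)
= -25 * u + 3 * u^3 - 7 + u^4 * 3 + 4 * u^2
E) -25 * u + 3 * u^3 - 7 + u^4 * 3 + 4 * u^2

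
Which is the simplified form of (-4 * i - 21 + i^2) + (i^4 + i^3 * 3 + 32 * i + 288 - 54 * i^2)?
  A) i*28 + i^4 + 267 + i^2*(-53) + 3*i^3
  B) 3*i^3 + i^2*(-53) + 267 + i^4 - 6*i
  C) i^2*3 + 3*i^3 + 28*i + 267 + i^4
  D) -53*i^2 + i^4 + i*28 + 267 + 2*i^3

Adding the polynomials and combining like terms:
(-4*i - 21 + i^2) + (i^4 + i^3*3 + 32*i + 288 - 54*i^2)
= i*28 + i^4 + 267 + i^2*(-53) + 3*i^3
A) i*28 + i^4 + 267 + i^2*(-53) + 3*i^3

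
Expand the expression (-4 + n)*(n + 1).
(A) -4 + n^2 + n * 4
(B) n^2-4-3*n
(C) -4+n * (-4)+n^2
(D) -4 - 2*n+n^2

Expanding (-4 + n)*(n + 1):
= n^2-4-3*n
B) n^2-4-3*n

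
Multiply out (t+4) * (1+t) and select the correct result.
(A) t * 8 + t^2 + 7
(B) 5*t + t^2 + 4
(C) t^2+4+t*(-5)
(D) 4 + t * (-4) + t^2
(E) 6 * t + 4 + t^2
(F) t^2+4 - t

Expanding (t+4) * (1+t):
= 5*t + t^2 + 4
B) 5*t + t^2 + 4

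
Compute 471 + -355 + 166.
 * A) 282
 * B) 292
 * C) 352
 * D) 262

First: 471 + -355 = 116
Then: 116 + 166 = 282
A) 282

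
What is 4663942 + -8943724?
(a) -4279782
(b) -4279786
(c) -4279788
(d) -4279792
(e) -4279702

4663942 + -8943724 = -4279782
a) -4279782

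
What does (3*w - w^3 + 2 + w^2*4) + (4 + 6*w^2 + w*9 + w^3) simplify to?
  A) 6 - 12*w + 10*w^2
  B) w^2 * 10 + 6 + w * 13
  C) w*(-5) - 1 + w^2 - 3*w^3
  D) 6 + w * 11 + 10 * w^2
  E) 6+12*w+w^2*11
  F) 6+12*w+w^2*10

Adding the polynomials and combining like terms:
(3*w - w^3 + 2 + w^2*4) + (4 + 6*w^2 + w*9 + w^3)
= 6+12*w+w^2*10
F) 6+12*w+w^2*10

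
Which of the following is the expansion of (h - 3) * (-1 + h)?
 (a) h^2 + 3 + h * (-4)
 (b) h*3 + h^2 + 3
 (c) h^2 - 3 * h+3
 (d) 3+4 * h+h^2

Expanding (h - 3) * (-1 + h):
= h^2 + 3 + h * (-4)
a) h^2 + 3 + h * (-4)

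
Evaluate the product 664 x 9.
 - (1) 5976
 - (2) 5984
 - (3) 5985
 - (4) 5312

664 * 9 = 5976
1) 5976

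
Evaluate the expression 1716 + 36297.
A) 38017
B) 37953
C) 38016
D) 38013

1716 + 36297 = 38013
D) 38013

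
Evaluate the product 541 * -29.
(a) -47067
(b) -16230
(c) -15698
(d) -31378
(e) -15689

541 * -29 = -15689
e) -15689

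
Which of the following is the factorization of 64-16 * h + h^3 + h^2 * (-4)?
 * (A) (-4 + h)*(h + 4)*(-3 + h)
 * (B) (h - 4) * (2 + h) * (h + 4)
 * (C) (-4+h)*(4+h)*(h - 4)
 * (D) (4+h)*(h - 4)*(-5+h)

We need to factor 64-16 * h + h^3 + h^2 * (-4).
The factored form is (-4+h)*(4+h)*(h - 4).
C) (-4+h)*(4+h)*(h - 4)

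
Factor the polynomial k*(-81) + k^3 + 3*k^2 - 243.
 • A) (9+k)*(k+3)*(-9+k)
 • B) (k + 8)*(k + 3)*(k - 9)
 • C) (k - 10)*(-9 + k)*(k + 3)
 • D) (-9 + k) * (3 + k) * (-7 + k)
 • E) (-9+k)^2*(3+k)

We need to factor k*(-81) + k^3 + 3*k^2 - 243.
The factored form is (9+k)*(k+3)*(-9+k).
A) (9+k)*(k+3)*(-9+k)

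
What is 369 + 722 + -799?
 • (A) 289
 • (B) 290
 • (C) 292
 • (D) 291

First: 369 + 722 = 1091
Then: 1091 + -799 = 292
C) 292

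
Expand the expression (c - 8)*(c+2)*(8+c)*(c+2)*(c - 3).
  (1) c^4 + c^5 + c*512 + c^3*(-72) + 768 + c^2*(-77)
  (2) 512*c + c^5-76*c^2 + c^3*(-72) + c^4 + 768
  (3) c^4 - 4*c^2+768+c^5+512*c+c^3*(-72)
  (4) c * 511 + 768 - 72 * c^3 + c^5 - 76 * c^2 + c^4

Expanding (c - 8)*(c+2)*(8+c)*(c+2)*(c - 3):
= 512*c + c^5-76*c^2 + c^3*(-72) + c^4 + 768
2) 512*c + c^5-76*c^2 + c^3*(-72) + c^4 + 768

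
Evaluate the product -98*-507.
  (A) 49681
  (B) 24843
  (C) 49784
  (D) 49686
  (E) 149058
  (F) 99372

-98 * -507 = 49686
D) 49686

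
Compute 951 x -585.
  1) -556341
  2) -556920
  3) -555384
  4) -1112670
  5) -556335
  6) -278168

951 * -585 = -556335
5) -556335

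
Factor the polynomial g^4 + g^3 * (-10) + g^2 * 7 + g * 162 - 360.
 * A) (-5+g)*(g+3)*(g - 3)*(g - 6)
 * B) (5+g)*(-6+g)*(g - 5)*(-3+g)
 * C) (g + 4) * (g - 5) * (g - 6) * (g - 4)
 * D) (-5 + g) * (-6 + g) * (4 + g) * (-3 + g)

We need to factor g^4 + g^3 * (-10) + g^2 * 7 + g * 162 - 360.
The factored form is (-5 + g) * (-6 + g) * (4 + g) * (-3 + g).
D) (-5 + g) * (-6 + g) * (4 + g) * (-3 + g)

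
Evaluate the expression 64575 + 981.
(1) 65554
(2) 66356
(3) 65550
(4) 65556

64575 + 981 = 65556
4) 65556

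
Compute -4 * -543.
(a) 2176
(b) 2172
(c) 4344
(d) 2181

-4 * -543 = 2172
b) 2172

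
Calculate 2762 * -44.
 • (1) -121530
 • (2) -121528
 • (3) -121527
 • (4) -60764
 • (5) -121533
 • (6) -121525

2762 * -44 = -121528
2) -121528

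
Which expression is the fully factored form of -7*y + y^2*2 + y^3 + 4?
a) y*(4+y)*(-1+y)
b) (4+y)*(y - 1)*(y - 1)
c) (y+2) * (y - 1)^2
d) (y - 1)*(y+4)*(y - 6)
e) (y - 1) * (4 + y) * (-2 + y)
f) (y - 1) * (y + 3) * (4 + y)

We need to factor -7*y + y^2*2 + y^3 + 4.
The factored form is (4+y)*(y - 1)*(y - 1).
b) (4+y)*(y - 1)*(y - 1)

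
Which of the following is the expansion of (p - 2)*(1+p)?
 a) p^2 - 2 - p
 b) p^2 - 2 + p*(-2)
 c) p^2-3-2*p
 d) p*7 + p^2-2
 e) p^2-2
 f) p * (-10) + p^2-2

Expanding (p - 2)*(1+p):
= p^2 - 2 - p
a) p^2 - 2 - p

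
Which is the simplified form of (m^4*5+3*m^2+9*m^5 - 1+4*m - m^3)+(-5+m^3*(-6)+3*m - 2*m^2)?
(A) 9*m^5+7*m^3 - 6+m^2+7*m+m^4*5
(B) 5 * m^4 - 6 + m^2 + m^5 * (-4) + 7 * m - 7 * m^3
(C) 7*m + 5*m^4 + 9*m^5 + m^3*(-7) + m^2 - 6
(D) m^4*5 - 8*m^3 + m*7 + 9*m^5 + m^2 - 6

Adding the polynomials and combining like terms:
(m^4*5 + 3*m^2 + 9*m^5 - 1 + 4*m - m^3) + (-5 + m^3*(-6) + 3*m - 2*m^2)
= 7*m + 5*m^4 + 9*m^5 + m^3*(-7) + m^2 - 6
C) 7*m + 5*m^4 + 9*m^5 + m^3*(-7) + m^2 - 6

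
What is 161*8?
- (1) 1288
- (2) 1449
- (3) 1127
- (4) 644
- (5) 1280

161 * 8 = 1288
1) 1288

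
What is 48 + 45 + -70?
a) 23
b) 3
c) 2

First: 48 + 45 = 93
Then: 93 + -70 = 23
a) 23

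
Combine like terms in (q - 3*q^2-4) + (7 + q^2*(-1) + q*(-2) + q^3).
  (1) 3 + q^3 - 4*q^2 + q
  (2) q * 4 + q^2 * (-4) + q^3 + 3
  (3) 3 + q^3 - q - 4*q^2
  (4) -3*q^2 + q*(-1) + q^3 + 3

Adding the polynomials and combining like terms:
(q - 3*q^2 - 4) + (7 + q^2*(-1) + q*(-2) + q^3)
= 3 + q^3 - q - 4*q^2
3) 3 + q^3 - q - 4*q^2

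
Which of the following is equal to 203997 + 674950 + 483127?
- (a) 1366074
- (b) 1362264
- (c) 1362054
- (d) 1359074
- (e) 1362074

First: 203997 + 674950 = 878947
Then: 878947 + 483127 = 1362074
e) 1362074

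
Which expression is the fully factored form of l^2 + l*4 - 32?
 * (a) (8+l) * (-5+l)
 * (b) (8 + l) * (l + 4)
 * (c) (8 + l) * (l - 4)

We need to factor l^2 + l*4 - 32.
The factored form is (8 + l) * (l - 4).
c) (8 + l) * (l - 4)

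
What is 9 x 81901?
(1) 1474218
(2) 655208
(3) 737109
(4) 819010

9 * 81901 = 737109
3) 737109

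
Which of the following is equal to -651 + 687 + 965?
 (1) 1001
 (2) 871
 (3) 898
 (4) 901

First: -651 + 687 = 36
Then: 36 + 965 = 1001
1) 1001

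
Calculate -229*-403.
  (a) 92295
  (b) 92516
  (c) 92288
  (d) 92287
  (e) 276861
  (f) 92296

-229 * -403 = 92287
d) 92287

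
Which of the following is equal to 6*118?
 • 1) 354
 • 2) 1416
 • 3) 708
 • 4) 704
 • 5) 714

6 * 118 = 708
3) 708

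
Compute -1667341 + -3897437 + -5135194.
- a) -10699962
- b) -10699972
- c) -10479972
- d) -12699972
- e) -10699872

First: -1667341 + -3897437 = -5564778
Then: -5564778 + -5135194 = -10699972
b) -10699972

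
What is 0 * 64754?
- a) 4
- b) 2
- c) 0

0 * 64754 = 0
c) 0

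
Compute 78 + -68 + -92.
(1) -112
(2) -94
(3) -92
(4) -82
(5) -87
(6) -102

First: 78 + -68 = 10
Then: 10 + -92 = -82
4) -82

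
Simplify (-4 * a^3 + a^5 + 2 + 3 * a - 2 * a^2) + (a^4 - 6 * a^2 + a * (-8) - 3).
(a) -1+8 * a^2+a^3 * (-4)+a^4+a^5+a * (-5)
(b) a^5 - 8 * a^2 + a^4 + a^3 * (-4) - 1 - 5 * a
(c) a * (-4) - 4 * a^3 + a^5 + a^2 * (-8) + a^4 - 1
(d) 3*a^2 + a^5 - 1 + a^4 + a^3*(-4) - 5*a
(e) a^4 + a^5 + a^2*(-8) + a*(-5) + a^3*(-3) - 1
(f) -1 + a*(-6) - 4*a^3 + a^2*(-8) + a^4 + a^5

Adding the polynomials and combining like terms:
(-4*a^3 + a^5 + 2 + 3*a - 2*a^2) + (a^4 - 6*a^2 + a*(-8) - 3)
= a^5 - 8 * a^2 + a^4 + a^3 * (-4) - 1 - 5 * a
b) a^5 - 8 * a^2 + a^4 + a^3 * (-4) - 1 - 5 * a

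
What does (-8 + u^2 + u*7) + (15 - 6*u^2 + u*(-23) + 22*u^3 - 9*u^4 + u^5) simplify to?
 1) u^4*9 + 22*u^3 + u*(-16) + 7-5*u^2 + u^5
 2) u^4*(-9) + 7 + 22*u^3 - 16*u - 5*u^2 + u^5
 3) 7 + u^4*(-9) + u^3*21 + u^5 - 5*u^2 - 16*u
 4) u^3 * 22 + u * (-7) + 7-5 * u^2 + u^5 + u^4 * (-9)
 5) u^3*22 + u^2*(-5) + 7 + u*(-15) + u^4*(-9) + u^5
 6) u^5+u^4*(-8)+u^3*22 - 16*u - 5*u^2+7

Adding the polynomials and combining like terms:
(-8 + u^2 + u*7) + (15 - 6*u^2 + u*(-23) + 22*u^3 - 9*u^4 + u^5)
= u^4*(-9) + 7 + 22*u^3 - 16*u - 5*u^2 + u^5
2) u^4*(-9) + 7 + 22*u^3 - 16*u - 5*u^2 + u^5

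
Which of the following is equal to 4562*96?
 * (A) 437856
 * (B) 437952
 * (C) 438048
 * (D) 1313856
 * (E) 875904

4562 * 96 = 437952
B) 437952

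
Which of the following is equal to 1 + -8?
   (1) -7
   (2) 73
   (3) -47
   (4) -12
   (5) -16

1 + -8 = -7
1) -7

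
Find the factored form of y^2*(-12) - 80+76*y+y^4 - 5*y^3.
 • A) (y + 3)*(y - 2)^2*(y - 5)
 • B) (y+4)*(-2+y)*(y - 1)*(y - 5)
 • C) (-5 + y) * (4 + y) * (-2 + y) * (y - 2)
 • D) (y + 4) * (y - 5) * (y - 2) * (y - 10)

We need to factor y^2*(-12) - 80+76*y+y^4 - 5*y^3.
The factored form is (-5 + y) * (4 + y) * (-2 + y) * (y - 2).
C) (-5 + y) * (4 + y) * (-2 + y) * (y - 2)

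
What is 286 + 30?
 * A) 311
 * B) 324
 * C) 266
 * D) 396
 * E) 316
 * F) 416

286 + 30 = 316
E) 316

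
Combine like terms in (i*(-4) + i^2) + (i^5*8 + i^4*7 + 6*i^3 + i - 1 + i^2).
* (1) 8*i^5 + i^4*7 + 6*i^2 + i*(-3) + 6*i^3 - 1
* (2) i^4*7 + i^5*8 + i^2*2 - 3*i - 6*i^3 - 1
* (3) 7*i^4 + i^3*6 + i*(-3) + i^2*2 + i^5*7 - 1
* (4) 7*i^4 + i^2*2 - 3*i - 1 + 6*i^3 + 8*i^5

Adding the polynomials and combining like terms:
(i*(-4) + i^2) + (i^5*8 + i^4*7 + 6*i^3 + i - 1 + i^2)
= 7*i^4 + i^2*2 - 3*i - 1 + 6*i^3 + 8*i^5
4) 7*i^4 + i^2*2 - 3*i - 1 + 6*i^3 + 8*i^5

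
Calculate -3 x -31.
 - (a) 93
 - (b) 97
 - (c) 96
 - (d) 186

-3 * -31 = 93
a) 93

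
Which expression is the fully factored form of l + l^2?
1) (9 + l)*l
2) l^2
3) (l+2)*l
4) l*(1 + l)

We need to factor l + l^2.
The factored form is l*(1 + l).
4) l*(1 + l)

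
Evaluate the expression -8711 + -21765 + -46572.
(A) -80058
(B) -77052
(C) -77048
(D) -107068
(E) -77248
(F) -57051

First: -8711 + -21765 = -30476
Then: -30476 + -46572 = -77048
C) -77048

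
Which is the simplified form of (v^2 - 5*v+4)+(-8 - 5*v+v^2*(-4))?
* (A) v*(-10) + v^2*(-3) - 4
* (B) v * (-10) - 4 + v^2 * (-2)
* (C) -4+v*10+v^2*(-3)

Adding the polynomials and combining like terms:
(v^2 - 5*v + 4) + (-8 - 5*v + v^2*(-4))
= v*(-10) + v^2*(-3) - 4
A) v*(-10) + v^2*(-3) - 4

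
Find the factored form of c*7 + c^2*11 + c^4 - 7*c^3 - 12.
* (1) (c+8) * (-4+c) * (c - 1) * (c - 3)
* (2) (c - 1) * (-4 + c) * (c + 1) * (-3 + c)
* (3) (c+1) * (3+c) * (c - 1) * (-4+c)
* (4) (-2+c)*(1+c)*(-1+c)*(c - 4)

We need to factor c*7 + c^2*11 + c^4 - 7*c^3 - 12.
The factored form is (c - 1) * (-4 + c) * (c + 1) * (-3 + c).
2) (c - 1) * (-4 + c) * (c + 1) * (-3 + c)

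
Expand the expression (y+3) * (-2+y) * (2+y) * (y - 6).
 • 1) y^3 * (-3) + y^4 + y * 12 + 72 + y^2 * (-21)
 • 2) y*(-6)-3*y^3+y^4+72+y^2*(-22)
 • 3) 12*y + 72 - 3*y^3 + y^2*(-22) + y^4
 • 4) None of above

Expanding (y+3) * (-2+y) * (2+y) * (y - 6):
= 12*y + 72 - 3*y^3 + y^2*(-22) + y^4
3) 12*y + 72 - 3*y^3 + y^2*(-22) + y^4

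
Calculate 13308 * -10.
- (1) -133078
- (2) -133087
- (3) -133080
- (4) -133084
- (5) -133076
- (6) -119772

13308 * -10 = -133080
3) -133080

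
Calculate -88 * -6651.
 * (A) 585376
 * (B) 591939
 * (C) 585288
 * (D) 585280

-88 * -6651 = 585288
C) 585288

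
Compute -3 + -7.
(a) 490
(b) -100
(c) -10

-3 + -7 = -10
c) -10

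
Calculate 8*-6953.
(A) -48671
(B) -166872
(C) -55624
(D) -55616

8 * -6953 = -55624
C) -55624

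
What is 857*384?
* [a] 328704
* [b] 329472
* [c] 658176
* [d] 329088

857 * 384 = 329088
d) 329088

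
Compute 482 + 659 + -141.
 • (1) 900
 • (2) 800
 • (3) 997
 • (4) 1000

First: 482 + 659 = 1141
Then: 1141 + -141 = 1000
4) 1000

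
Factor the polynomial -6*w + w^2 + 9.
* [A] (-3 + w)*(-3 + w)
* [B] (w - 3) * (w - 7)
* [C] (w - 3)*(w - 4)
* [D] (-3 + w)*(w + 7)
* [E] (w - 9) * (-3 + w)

We need to factor -6*w + w^2 + 9.
The factored form is (-3 + w)*(-3 + w).
A) (-3 + w)*(-3 + w)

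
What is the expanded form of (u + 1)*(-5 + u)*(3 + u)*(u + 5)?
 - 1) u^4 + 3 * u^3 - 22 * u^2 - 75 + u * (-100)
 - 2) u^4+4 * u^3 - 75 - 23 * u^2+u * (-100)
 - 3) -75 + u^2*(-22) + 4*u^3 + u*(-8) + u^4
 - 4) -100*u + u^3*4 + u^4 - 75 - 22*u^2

Expanding (u + 1)*(-5 + u)*(3 + u)*(u + 5):
= -100*u + u^3*4 + u^4 - 75 - 22*u^2
4) -100*u + u^3*4 + u^4 - 75 - 22*u^2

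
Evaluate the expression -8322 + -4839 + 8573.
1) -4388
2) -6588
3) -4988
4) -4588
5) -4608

First: -8322 + -4839 = -13161
Then: -13161 + 8573 = -4588
4) -4588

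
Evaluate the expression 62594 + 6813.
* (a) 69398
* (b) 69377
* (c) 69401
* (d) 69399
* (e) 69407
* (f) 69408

62594 + 6813 = 69407
e) 69407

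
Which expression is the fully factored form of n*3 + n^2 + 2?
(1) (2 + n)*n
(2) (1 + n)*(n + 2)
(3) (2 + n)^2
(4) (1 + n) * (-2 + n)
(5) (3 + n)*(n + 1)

We need to factor n*3 + n^2 + 2.
The factored form is (1 + n)*(n + 2).
2) (1 + n)*(n + 2)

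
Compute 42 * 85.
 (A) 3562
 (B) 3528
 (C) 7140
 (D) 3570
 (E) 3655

42 * 85 = 3570
D) 3570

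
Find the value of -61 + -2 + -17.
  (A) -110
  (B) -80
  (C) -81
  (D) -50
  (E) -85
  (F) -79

First: -61 + -2 = -63
Then: -63 + -17 = -80
B) -80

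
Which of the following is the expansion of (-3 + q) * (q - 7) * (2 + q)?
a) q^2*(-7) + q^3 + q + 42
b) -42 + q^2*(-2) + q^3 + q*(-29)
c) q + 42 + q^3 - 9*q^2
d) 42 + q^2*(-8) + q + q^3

Expanding (-3 + q) * (q - 7) * (2 + q):
= 42 + q^2*(-8) + q + q^3
d) 42 + q^2*(-8) + q + q^3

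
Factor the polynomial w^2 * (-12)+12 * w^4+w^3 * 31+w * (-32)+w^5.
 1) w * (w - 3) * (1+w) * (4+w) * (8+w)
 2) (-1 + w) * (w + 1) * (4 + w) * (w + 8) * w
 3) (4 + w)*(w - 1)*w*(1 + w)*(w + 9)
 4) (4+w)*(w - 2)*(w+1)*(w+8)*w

We need to factor w^2 * (-12)+12 * w^4+w^3 * 31+w * (-32)+w^5.
The factored form is (-1 + w) * (w + 1) * (4 + w) * (w + 8) * w.
2) (-1 + w) * (w + 1) * (4 + w) * (w + 8) * w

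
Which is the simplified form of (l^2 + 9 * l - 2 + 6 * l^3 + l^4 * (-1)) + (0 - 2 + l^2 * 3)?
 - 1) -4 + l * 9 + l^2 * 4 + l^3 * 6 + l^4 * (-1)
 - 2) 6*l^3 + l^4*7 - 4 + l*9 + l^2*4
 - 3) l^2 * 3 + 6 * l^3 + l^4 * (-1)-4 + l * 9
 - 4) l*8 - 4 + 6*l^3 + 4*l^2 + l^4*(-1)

Adding the polynomials and combining like terms:
(l^2 + 9*l - 2 + 6*l^3 + l^4*(-1)) + (0 - 2 + l^2*3)
= -4 + l * 9 + l^2 * 4 + l^3 * 6 + l^4 * (-1)
1) -4 + l * 9 + l^2 * 4 + l^3 * 6 + l^4 * (-1)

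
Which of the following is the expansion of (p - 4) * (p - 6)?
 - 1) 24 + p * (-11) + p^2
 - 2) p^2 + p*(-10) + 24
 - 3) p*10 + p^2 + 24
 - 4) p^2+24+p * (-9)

Expanding (p - 4) * (p - 6):
= p^2 + p*(-10) + 24
2) p^2 + p*(-10) + 24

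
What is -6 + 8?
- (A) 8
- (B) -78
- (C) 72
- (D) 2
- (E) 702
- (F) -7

-6 + 8 = 2
D) 2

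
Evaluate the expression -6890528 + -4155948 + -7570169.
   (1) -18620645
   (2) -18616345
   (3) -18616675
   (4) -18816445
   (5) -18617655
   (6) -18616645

First: -6890528 + -4155948 = -11046476
Then: -11046476 + -7570169 = -18616645
6) -18616645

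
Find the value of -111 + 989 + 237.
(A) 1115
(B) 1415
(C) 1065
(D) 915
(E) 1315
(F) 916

First: -111 + 989 = 878
Then: 878 + 237 = 1115
A) 1115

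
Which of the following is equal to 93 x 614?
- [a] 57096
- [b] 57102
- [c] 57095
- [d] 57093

93 * 614 = 57102
b) 57102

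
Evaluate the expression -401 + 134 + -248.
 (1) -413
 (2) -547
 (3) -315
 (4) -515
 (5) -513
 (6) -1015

First: -401 + 134 = -267
Then: -267 + -248 = -515
4) -515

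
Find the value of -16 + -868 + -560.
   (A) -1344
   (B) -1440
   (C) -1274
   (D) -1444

First: -16 + -868 = -884
Then: -884 + -560 = -1444
D) -1444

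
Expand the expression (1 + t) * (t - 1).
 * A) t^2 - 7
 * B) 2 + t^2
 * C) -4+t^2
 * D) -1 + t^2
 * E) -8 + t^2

Expanding (1 + t) * (t - 1):
= -1 + t^2
D) -1 + t^2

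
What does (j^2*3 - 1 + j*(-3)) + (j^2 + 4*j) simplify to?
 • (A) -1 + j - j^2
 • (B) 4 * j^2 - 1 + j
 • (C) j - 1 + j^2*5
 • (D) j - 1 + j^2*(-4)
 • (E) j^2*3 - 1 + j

Adding the polynomials and combining like terms:
(j^2*3 - 1 + j*(-3)) + (j^2 + 4*j)
= 4 * j^2 - 1 + j
B) 4 * j^2 - 1 + j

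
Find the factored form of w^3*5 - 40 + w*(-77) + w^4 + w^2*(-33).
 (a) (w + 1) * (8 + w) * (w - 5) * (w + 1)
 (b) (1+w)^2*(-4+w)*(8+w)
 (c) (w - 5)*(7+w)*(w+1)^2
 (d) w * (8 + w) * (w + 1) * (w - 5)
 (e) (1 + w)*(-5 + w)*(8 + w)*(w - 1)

We need to factor w^3*5 - 40 + w*(-77) + w^4 + w^2*(-33).
The factored form is (w + 1) * (8 + w) * (w - 5) * (w + 1).
a) (w + 1) * (8 + w) * (w - 5) * (w + 1)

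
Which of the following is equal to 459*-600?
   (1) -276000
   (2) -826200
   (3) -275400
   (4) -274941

459 * -600 = -275400
3) -275400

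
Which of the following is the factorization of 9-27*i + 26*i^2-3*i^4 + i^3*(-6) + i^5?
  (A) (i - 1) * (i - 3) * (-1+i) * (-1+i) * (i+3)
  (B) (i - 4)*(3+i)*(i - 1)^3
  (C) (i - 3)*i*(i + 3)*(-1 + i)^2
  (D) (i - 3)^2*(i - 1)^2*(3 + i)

We need to factor 9-27*i + 26*i^2-3*i^4 + i^3*(-6) + i^5.
The factored form is (i - 1) * (i - 3) * (-1+i) * (-1+i) * (i+3).
A) (i - 1) * (i - 3) * (-1+i) * (-1+i) * (i+3)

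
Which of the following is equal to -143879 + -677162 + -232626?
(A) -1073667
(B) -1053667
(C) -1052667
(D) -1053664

First: -143879 + -677162 = -821041
Then: -821041 + -232626 = -1053667
B) -1053667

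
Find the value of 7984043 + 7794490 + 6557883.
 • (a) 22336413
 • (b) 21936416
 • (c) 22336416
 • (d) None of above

First: 7984043 + 7794490 = 15778533
Then: 15778533 + 6557883 = 22336416
c) 22336416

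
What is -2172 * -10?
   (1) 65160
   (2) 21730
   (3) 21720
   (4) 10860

-2172 * -10 = 21720
3) 21720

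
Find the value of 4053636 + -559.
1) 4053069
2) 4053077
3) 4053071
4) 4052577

4053636 + -559 = 4053077
2) 4053077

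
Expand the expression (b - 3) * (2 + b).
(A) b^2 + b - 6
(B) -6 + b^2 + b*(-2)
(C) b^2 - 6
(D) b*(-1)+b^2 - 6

Expanding (b - 3) * (2 + b):
= b*(-1)+b^2 - 6
D) b*(-1)+b^2 - 6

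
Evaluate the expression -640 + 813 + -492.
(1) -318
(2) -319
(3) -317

First: -640 + 813 = 173
Then: 173 + -492 = -319
2) -319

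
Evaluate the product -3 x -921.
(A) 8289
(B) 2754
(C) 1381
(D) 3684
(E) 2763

-3 * -921 = 2763
E) 2763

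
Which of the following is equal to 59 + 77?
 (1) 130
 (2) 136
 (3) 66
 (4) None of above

59 + 77 = 136
2) 136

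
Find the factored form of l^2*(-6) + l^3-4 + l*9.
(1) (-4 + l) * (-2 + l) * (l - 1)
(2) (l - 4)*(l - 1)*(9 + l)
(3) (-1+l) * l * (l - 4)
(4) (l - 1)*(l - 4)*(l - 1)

We need to factor l^2*(-6) + l^3-4 + l*9.
The factored form is (l - 1)*(l - 4)*(l - 1).
4) (l - 1)*(l - 4)*(l - 1)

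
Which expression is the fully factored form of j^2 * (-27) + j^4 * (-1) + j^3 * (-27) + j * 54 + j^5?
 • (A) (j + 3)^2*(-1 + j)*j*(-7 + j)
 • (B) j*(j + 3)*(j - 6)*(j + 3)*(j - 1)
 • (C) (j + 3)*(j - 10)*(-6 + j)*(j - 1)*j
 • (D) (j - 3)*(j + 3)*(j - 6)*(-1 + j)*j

We need to factor j^2 * (-27) + j^4 * (-1) + j^3 * (-27) + j * 54 + j^5.
The factored form is j*(j + 3)*(j - 6)*(j + 3)*(j - 1).
B) j*(j + 3)*(j - 6)*(j + 3)*(j - 1)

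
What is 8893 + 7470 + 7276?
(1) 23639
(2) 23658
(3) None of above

First: 8893 + 7470 = 16363
Then: 16363 + 7276 = 23639
1) 23639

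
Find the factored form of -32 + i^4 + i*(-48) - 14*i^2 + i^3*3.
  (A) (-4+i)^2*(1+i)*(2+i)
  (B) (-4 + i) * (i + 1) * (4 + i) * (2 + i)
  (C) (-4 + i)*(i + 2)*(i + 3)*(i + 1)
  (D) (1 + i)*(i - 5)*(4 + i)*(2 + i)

We need to factor -32 + i^4 + i*(-48) - 14*i^2 + i^3*3.
The factored form is (-4 + i) * (i + 1) * (4 + i) * (2 + i).
B) (-4 + i) * (i + 1) * (4 + i) * (2 + i)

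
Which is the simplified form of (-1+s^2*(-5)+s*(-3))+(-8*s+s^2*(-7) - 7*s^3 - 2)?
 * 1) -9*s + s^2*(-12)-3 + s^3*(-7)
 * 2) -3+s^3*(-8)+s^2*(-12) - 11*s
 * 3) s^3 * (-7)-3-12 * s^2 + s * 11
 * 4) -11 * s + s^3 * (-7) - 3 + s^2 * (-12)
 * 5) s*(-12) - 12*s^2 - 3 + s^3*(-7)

Adding the polynomials and combining like terms:
(-1 + s^2*(-5) + s*(-3)) + (-8*s + s^2*(-7) - 7*s^3 - 2)
= -11 * s + s^3 * (-7) - 3 + s^2 * (-12)
4) -11 * s + s^3 * (-7) - 3 + s^2 * (-12)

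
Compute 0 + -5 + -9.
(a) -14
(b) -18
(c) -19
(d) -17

First: 0 + -5 = -5
Then: -5 + -9 = -14
a) -14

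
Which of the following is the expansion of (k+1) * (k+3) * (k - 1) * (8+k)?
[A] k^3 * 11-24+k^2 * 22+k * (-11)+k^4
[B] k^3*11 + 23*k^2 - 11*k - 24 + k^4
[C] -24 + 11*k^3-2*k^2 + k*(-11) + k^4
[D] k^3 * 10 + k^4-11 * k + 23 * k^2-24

Expanding (k+1) * (k+3) * (k - 1) * (8+k):
= k^3*11 + 23*k^2 - 11*k - 24 + k^4
B) k^3*11 + 23*k^2 - 11*k - 24 + k^4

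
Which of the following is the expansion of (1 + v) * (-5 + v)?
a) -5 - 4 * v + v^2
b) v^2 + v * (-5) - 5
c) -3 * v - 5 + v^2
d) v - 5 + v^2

Expanding (1 + v) * (-5 + v):
= -5 - 4 * v + v^2
a) -5 - 4 * v + v^2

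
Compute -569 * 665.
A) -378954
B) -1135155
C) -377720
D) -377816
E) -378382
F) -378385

-569 * 665 = -378385
F) -378385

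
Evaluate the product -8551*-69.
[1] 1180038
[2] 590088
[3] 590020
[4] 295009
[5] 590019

-8551 * -69 = 590019
5) 590019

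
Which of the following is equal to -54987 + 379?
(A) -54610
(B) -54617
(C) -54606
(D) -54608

-54987 + 379 = -54608
D) -54608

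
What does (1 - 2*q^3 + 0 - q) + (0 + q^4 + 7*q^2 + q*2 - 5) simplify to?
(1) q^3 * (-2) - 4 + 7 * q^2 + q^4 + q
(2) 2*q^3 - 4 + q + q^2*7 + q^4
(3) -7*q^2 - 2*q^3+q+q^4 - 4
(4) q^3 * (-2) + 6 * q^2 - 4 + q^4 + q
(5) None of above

Adding the polynomials and combining like terms:
(1 - 2*q^3 + 0 - q) + (0 + q^4 + 7*q^2 + q*2 - 5)
= q^3 * (-2) - 4 + 7 * q^2 + q^4 + q
1) q^3 * (-2) - 4 + 7 * q^2 + q^4 + q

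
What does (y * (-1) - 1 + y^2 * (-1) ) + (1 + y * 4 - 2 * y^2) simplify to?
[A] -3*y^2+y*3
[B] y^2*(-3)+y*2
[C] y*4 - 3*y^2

Adding the polynomials and combining like terms:
(y*(-1) - 1 + y^2*(-1)) + (1 + y*4 - 2*y^2)
= -3*y^2+y*3
A) -3*y^2+y*3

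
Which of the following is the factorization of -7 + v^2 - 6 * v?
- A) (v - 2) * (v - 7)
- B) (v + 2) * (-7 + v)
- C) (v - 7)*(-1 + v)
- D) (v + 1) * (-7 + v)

We need to factor -7 + v^2 - 6 * v.
The factored form is (v + 1) * (-7 + v).
D) (v + 1) * (-7 + v)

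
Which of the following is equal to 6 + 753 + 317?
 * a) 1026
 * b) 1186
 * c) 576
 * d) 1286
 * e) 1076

First: 6 + 753 = 759
Then: 759 + 317 = 1076
e) 1076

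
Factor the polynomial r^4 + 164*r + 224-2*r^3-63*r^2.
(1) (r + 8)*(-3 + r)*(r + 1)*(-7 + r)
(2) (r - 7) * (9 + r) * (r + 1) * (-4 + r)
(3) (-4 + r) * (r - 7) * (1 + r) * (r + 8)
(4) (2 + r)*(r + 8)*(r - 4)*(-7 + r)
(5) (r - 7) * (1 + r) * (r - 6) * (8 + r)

We need to factor r^4 + 164*r + 224-2*r^3-63*r^2.
The factored form is (-4 + r) * (r - 7) * (1 + r) * (r + 8).
3) (-4 + r) * (r - 7) * (1 + r) * (r + 8)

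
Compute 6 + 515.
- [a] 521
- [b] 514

6 + 515 = 521
a) 521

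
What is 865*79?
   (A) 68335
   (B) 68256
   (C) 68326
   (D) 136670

865 * 79 = 68335
A) 68335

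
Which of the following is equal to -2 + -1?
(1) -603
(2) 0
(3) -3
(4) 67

-2 + -1 = -3
3) -3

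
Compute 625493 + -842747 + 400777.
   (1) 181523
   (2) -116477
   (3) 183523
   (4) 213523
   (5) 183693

First: 625493 + -842747 = -217254
Then: -217254 + 400777 = 183523
3) 183523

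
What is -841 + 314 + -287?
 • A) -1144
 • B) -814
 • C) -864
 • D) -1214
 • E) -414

First: -841 + 314 = -527
Then: -527 + -287 = -814
B) -814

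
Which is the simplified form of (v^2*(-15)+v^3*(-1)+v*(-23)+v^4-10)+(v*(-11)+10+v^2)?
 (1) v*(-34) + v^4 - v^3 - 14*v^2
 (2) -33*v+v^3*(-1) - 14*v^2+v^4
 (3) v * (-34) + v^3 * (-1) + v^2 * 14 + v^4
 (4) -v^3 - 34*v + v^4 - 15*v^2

Adding the polynomials and combining like terms:
(v^2*(-15) + v^3*(-1) + v*(-23) + v^4 - 10) + (v*(-11) + 10 + v^2)
= v*(-34) + v^4 - v^3 - 14*v^2
1) v*(-34) + v^4 - v^3 - 14*v^2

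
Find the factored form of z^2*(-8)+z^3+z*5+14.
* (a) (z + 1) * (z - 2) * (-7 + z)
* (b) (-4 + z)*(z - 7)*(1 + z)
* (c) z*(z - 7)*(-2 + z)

We need to factor z^2*(-8)+z^3+z*5+14.
The factored form is (z + 1) * (z - 2) * (-7 + z).
a) (z + 1) * (z - 2) * (-7 + z)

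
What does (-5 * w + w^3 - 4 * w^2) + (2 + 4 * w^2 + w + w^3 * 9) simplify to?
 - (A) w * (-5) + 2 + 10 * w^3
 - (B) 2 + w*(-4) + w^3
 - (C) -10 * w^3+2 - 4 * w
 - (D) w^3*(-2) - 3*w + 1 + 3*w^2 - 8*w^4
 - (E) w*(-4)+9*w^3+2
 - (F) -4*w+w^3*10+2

Adding the polynomials and combining like terms:
(-5*w + w^3 - 4*w^2) + (2 + 4*w^2 + w + w^3*9)
= -4*w+w^3*10+2
F) -4*w+w^3*10+2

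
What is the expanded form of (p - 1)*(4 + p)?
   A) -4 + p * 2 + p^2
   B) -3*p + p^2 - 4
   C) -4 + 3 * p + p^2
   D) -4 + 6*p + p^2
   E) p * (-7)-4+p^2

Expanding (p - 1)*(4 + p):
= -4 + 3 * p + p^2
C) -4 + 3 * p + p^2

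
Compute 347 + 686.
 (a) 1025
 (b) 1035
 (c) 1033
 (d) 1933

347 + 686 = 1033
c) 1033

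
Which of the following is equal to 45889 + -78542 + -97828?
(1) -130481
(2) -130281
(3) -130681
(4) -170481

First: 45889 + -78542 = -32653
Then: -32653 + -97828 = -130481
1) -130481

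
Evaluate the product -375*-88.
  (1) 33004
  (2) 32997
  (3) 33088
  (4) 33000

-375 * -88 = 33000
4) 33000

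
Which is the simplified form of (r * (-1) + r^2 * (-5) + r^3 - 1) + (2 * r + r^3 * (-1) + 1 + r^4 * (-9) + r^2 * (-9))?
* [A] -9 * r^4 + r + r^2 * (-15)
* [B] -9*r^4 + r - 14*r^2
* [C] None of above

Adding the polynomials and combining like terms:
(r*(-1) + r^2*(-5) + r^3 - 1) + (2*r + r^3*(-1) + 1 + r^4*(-9) + r^2*(-9))
= -9*r^4 + r - 14*r^2
B) -9*r^4 + r - 14*r^2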